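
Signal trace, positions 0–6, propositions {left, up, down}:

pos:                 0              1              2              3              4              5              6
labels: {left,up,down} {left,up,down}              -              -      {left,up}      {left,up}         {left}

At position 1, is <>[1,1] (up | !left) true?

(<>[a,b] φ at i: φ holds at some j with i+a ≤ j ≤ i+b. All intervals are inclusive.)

Yes

Check (up | !left) at each j in [2,2]:
  j=2: true
Found at j=2 → formula holds.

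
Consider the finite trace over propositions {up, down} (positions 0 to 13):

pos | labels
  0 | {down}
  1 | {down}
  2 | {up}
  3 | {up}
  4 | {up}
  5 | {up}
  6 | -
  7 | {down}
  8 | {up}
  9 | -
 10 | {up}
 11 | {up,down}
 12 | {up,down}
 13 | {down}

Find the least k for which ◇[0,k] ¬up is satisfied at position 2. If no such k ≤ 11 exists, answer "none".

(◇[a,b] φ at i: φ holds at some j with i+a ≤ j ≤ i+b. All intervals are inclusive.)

Scan j = 2,3,… for ¬up:
  j=2: fails
  j=3: fails
  j=4: fails
  j=5: fails
  j=6: holds
First hit at j=6, so smallest k = 6-2 = 4.

4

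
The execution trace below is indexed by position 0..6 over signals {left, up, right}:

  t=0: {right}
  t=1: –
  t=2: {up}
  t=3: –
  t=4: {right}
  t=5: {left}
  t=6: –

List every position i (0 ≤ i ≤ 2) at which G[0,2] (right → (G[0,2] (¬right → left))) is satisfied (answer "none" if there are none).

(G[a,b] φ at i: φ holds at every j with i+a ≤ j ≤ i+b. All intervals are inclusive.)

1

Evaluate at each i in [0,2]:
  i=0: ✗ (fails at j=0)
  i=1: ✓ (all of [1,3])
  i=2: ✗ (fails at j=4)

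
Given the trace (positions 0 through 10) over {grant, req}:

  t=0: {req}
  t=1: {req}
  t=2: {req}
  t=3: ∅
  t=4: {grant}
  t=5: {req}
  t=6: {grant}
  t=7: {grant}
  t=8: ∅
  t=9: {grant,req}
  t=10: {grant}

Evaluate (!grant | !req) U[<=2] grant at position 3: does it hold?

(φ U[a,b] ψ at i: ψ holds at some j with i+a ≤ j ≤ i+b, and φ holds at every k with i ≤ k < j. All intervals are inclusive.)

Need some j in [3,5] with grant, and (!grant | !req) at every k in [3,j-1].
  j=3: grant false.
  j=4: grant holds; (!grant | !req) holds at every k in [3,3] → satisfied.

Holds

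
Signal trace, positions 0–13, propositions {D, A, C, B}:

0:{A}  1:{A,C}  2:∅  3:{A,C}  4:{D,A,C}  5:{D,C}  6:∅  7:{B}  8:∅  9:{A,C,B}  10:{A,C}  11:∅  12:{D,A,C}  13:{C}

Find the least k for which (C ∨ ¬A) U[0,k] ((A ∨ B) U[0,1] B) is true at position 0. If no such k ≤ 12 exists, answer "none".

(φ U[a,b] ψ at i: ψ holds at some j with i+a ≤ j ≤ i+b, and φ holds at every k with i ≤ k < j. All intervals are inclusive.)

Need earliest j ≥ 0 with ((A ∨ B) U[0,1] B), and (C ∨ ¬A) at every k in [0,j-1].
  j=0: rhs fails.
  j=1: rhs fails.
  j=2: rhs fails.
  j=3: rhs fails.
  j=4: rhs fails.
  j=5: rhs fails.
  j=6: rhs fails.
  j=7: rhs holds but lhs fails at k=0.
  j=8: rhs fails.
  j=9: rhs holds but lhs fails at k=0.
  j=10: rhs fails.
  j=11: rhs fails.
  j=12: rhs fails.
No witness within the range → none.

none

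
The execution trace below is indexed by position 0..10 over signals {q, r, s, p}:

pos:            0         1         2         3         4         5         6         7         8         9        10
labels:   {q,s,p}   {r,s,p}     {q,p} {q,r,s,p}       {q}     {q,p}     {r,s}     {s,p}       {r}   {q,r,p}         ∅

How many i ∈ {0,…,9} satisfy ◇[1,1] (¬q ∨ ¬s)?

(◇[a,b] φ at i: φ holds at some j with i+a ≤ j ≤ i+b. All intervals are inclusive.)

Evaluate at each i in [0,9]:
  i=0: ✓ (witness j=1)
  i=1: ✓ (witness j=2)
  i=2: ✗ (none in [3,3])
  i=3: ✓ (witness j=4)
  i=4: ✓ (witness j=5)
  i=5: ✓ (witness j=6)
  i=6: ✓ (witness j=7)
  i=7: ✓ (witness j=8)
  i=8: ✓ (witness j=9)
  i=9: ✓ (witness j=10)
Positions where it holds: {0, 1, 3, 4, 5, 6, 7, 8, 9} → 9.

9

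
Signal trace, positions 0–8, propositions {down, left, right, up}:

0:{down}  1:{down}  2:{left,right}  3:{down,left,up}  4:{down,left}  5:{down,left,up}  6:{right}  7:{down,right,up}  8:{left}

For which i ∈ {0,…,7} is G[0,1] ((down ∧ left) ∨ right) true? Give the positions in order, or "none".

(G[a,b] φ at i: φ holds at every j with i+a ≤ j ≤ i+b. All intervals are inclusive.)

2, 3, 4, 5, 6

Evaluate at each i in [0,7]:
  i=0: ✗ (fails at j=0)
  i=1: ✗ (fails at j=1)
  i=2: ✓ (all of [2,3])
  i=3: ✓ (all of [3,4])
  i=4: ✓ (all of [4,5])
  i=5: ✓ (all of [5,6])
  i=6: ✓ (all of [6,7])
  i=7: ✗ (fails at j=8)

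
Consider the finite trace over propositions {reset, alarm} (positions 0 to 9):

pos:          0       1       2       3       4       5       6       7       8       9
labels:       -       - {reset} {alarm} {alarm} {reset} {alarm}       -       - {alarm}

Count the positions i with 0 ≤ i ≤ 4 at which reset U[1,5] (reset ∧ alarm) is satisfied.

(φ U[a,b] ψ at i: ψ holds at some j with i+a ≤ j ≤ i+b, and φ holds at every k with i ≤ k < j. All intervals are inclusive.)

0

Evaluate at each i in [0,4]:
  i=0: ✗ (no rhs in [1,5])
  i=1: ✗ (no rhs in [2,6])
  i=2: ✗ (no rhs in [3,7])
  i=3: ✗ (no rhs in [4,8])
  i=4: ✗ (no rhs in [5,9])
Positions where it holds: {} → 0.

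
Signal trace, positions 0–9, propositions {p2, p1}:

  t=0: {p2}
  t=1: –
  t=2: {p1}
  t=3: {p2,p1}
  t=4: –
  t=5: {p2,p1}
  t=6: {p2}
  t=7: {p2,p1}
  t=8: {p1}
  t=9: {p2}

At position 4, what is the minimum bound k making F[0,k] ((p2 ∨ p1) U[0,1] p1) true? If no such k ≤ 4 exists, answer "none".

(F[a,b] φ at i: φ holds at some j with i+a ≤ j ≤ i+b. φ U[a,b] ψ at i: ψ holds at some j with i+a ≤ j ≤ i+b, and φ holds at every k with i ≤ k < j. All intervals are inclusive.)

Scan j = 4,5,… for ((p2 ∨ p1) U[0,1] p1):
  j=4: fails
  j=5: holds
First hit at j=5, so smallest k = 5-4 = 1.

1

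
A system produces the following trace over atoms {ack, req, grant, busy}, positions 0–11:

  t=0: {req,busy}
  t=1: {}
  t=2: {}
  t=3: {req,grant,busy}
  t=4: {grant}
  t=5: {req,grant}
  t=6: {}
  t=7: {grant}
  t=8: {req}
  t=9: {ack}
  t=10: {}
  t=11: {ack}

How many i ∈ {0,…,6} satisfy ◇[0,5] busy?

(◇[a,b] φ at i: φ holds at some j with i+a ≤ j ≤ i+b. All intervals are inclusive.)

Evaluate at each i in [0,6]:
  i=0: ✓ (witness j=0)
  i=1: ✓ (witness j=3)
  i=2: ✓ (witness j=3)
  i=3: ✓ (witness j=3)
  i=4: ✗ (none in [4,9])
  i=5: ✗ (none in [5,10])
  i=6: ✗ (none in [6,11])
Positions where it holds: {0, 1, 2, 3} → 4.

4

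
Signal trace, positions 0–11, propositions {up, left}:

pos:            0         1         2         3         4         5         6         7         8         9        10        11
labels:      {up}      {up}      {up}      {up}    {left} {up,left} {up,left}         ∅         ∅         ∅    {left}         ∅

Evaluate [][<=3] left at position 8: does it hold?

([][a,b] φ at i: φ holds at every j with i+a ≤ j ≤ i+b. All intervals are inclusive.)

Check left at every j in [8,11]:
  j=8: false
  j=9: false
  j=10: true
  j=11: false
Fails at j=8 → formula fails.

No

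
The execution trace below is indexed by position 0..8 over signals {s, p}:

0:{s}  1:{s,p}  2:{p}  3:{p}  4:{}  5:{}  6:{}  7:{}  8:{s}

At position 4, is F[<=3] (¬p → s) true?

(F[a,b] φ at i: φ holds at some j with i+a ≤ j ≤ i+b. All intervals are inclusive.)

Check (¬p → s) at each j in [4,7]:
  j=4: false
  j=5: false
  j=6: false
  j=7: false
No position in the window satisfies it → formula fails.

No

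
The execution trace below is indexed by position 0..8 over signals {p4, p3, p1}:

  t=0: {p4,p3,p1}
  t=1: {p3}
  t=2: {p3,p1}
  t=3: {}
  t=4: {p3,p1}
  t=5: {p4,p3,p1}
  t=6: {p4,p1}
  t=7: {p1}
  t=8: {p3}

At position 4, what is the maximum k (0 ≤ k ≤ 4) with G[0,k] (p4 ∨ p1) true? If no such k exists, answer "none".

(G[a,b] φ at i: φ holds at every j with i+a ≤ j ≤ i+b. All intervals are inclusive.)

(p4 ∨ p1) must hold from j=4 onward; find where it first fails.
  j=4: holds
  j=5: holds
  j=6: holds
  j=7: holds
  j=8: fails
Holds on [4,7], so largest k = 3.

3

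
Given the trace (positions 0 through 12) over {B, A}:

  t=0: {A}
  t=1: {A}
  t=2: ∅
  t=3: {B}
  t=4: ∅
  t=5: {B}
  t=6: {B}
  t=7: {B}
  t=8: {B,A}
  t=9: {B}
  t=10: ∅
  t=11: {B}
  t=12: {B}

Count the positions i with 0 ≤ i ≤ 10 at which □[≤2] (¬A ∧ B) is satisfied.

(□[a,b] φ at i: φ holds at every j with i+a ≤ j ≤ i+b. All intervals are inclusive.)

Evaluate at each i in [0,10]:
  i=0: ✗ (fails at j=0)
  i=1: ✗ (fails at j=1)
  i=2: ✗ (fails at j=2)
  i=3: ✗ (fails at j=4)
  i=4: ✗ (fails at j=4)
  i=5: ✓ (all of [5,7])
  i=6: ✗ (fails at j=8)
  i=7: ✗ (fails at j=8)
  i=8: ✗ (fails at j=8)
  i=9: ✗ (fails at j=10)
  i=10: ✗ (fails at j=10)
Positions where it holds: {5} → 1.

1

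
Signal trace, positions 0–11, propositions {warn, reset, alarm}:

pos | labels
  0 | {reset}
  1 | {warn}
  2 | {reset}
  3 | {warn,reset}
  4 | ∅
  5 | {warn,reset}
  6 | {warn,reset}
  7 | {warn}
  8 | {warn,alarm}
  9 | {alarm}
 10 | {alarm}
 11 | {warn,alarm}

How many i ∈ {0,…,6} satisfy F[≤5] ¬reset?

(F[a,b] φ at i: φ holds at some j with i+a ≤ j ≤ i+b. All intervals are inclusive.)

Evaluate at each i in [0,6]:
  i=0: ✓ (witness j=1)
  i=1: ✓ (witness j=1)
  i=2: ✓ (witness j=4)
  i=3: ✓ (witness j=4)
  i=4: ✓ (witness j=4)
  i=5: ✓ (witness j=7)
  i=6: ✓ (witness j=7)
Positions where it holds: {0, 1, 2, 3, 4, 5, 6} → 7.

7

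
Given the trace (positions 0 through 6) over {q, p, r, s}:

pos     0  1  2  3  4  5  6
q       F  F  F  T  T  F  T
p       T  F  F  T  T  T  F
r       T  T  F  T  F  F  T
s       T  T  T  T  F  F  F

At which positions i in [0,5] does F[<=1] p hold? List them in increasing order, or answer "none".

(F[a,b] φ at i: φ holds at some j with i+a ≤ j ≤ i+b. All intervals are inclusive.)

0, 2, 3, 4, 5

Evaluate at each i in [0,5]:
  i=0: ✓ (witness j=0)
  i=1: ✗ (none in [1,2])
  i=2: ✓ (witness j=3)
  i=3: ✓ (witness j=3)
  i=4: ✓ (witness j=4)
  i=5: ✓ (witness j=5)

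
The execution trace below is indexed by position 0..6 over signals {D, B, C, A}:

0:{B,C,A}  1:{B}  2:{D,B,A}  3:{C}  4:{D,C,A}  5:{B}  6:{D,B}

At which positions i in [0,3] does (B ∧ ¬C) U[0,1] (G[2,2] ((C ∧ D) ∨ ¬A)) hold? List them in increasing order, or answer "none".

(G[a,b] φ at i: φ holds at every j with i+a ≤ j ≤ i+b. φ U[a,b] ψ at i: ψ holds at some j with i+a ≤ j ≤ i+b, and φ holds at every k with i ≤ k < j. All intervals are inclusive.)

Evaluate at each i in [0,3]:
  i=0: ✗ (lhs fails at k=0 before rhs at j=1)
  i=1: ✓ (rhs at j=1)
  i=2: ✓ (rhs at j=2)
  i=3: ✓ (rhs at j=3)

1, 2, 3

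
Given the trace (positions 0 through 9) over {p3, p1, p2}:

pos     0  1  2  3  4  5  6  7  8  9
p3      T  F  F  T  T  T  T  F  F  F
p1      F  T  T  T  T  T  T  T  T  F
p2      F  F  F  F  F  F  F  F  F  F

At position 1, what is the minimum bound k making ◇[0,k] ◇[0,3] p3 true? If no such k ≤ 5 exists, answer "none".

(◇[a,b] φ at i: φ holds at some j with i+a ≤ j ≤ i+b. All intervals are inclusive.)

Scan j = 1,2,… for ◇[0,3] p3:
  j=1: holds
First hit at j=1, so smallest k = 1-1 = 0.

0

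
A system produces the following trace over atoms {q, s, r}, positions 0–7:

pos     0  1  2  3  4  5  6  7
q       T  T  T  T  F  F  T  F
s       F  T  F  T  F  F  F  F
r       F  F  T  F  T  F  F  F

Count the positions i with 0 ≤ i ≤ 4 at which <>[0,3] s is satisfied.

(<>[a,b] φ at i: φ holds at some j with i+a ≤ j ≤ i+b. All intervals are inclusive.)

4

Evaluate at each i in [0,4]:
  i=0: ✓ (witness j=1)
  i=1: ✓ (witness j=1)
  i=2: ✓ (witness j=3)
  i=3: ✓ (witness j=3)
  i=4: ✗ (none in [4,7])
Positions where it holds: {0, 1, 2, 3} → 4.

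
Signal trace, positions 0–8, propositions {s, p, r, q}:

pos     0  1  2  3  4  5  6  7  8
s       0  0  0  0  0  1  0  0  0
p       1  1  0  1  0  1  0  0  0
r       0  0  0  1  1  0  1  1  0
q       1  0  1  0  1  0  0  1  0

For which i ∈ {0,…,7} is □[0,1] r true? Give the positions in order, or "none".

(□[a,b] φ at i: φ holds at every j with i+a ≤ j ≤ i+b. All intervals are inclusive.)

Evaluate at each i in [0,7]:
  i=0: ✗ (fails at j=0)
  i=1: ✗ (fails at j=1)
  i=2: ✗ (fails at j=2)
  i=3: ✓ (all of [3,4])
  i=4: ✗ (fails at j=5)
  i=5: ✗ (fails at j=5)
  i=6: ✓ (all of [6,7])
  i=7: ✗ (fails at j=8)

3, 6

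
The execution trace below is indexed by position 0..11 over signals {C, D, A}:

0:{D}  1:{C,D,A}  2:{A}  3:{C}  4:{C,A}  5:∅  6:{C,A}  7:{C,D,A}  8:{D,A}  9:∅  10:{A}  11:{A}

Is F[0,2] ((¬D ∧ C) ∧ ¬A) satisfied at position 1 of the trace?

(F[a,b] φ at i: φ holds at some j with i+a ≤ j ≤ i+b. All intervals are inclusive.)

Check ((¬D ∧ C) ∧ ¬A) at each j in [1,3]:
  j=1: false
  j=2: false
  j=3: true
Found at j=3 → formula holds.

Holds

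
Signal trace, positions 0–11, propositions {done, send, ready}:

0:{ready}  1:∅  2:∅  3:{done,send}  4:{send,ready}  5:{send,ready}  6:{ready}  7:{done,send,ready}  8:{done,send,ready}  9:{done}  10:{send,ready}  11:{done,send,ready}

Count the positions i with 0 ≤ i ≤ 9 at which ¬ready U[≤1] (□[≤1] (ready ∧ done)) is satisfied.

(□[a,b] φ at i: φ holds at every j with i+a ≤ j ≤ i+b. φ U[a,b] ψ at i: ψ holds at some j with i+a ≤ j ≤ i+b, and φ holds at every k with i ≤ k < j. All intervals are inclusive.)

1

Evaluate at each i in [0,9]:
  i=0: ✗ (no rhs in [0,1])
  i=1: ✗ (no rhs in [1,2])
  i=2: ✗ (no rhs in [2,3])
  i=3: ✗ (no rhs in [3,4])
  i=4: ✗ (no rhs in [4,5])
  i=5: ✗ (no rhs in [5,6])
  i=6: ✗ (lhs fails at k=6 before rhs at j=7)
  i=7: ✓ (rhs at j=7)
  i=8: ✗ (no rhs in [8,9])
  i=9: ✗ (no rhs in [9,10])
Positions where it holds: {7} → 1.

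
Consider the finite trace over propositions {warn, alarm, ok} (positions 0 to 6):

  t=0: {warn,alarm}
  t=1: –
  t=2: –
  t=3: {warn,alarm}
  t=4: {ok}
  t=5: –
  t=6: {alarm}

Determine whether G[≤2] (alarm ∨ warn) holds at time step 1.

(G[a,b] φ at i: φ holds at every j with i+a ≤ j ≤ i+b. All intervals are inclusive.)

Does not hold

Check (alarm ∨ warn) at every j in [1,3]:
  j=1: false
  j=2: false
  j=3: true
Fails at j=1 → formula fails.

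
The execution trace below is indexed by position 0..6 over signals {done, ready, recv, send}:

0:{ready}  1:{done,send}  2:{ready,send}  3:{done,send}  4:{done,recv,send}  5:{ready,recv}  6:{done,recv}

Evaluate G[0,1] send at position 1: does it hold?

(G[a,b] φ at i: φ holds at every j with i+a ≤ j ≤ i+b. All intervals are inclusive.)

Check send at every j in [1,2]:
  j=1: true
  j=2: true
All positions satisfy it → formula holds.

Holds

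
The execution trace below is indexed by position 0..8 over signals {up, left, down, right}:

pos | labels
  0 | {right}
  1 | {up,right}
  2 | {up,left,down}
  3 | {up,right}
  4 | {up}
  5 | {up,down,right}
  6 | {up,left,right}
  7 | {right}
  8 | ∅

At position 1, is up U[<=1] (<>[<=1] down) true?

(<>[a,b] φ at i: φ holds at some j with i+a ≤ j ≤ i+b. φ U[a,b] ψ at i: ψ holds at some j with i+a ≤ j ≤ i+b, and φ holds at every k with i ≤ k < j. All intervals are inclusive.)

Need some j in [1,2] with <>[<=1] down, and up at every k in [1,j-1].
  j=1: <>[<=1] down holds; no prefix to check → satisfied.

Holds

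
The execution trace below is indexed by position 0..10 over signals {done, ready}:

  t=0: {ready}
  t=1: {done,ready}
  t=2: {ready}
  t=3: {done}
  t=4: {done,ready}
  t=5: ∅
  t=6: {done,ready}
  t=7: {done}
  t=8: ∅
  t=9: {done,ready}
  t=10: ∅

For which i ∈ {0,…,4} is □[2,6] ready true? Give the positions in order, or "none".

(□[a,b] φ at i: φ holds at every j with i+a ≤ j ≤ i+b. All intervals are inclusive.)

Evaluate at each i in [0,4]:
  i=0: ✗ (fails at j=3)
  i=1: ✗ (fails at j=3)
  i=2: ✗ (fails at j=5)
  i=3: ✗ (fails at j=5)
  i=4: ✗ (fails at j=7)

none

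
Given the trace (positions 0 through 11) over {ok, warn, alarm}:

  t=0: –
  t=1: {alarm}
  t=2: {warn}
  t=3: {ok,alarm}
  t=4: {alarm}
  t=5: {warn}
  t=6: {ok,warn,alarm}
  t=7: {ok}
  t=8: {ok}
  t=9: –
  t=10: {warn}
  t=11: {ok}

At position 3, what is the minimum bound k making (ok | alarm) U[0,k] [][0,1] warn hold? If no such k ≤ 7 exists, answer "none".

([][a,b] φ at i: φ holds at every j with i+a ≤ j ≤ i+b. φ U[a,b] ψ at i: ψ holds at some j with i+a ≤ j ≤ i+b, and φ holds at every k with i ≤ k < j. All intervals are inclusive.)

2

Need earliest j ≥ 3 with [][0,1] warn, and (ok | alarm) at every k in [3,j-1].
  j=3: rhs fails.
  j=4: rhs fails.
  j=5: rhs holds; lhs holds on [3,4]. k = 2.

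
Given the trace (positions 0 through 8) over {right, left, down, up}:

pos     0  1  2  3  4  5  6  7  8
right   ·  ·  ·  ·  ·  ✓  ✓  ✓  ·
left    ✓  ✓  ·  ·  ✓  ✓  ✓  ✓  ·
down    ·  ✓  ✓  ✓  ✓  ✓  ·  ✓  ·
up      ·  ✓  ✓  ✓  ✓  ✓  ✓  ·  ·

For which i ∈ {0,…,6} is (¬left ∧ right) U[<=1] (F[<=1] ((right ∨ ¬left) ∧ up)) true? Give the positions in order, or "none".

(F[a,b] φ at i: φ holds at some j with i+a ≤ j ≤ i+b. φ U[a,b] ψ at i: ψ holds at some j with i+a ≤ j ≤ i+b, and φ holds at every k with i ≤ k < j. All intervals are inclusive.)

Evaluate at each i in [0,6]:
  i=0: ✗ (lhs fails at k=0 before rhs at j=1)
  i=1: ✓ (rhs at j=1)
  i=2: ✓ (rhs at j=2)
  i=3: ✓ (rhs at j=3)
  i=4: ✓ (rhs at j=4)
  i=5: ✓ (rhs at j=5)
  i=6: ✓ (rhs at j=6)

1, 2, 3, 4, 5, 6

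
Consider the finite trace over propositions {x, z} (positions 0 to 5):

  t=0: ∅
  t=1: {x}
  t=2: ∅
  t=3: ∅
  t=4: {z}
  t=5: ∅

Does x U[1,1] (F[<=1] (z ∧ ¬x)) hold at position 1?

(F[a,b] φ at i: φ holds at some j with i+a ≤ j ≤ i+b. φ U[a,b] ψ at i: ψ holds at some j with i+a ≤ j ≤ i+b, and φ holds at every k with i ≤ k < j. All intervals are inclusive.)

Need some j in [2,2] with F[<=1] (z ∧ ¬x), and x at every k in [1,j-1].
  j=2: F[<=1] (z ∧ ¬x) — fails (none in [2,3]).
No j in the window works → until fails.

No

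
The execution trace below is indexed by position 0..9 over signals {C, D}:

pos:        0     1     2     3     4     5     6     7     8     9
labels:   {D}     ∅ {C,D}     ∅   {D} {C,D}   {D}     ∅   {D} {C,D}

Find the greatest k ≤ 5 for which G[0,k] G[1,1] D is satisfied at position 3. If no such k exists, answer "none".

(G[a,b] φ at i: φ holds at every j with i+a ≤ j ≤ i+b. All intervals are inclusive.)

G[1,1] D must hold from j=3 onward; find where it first fails.
  j=3: holds
  j=4: holds
  j=5: holds
  j=6: fails
Holds on [3,5], so largest k = 2.

2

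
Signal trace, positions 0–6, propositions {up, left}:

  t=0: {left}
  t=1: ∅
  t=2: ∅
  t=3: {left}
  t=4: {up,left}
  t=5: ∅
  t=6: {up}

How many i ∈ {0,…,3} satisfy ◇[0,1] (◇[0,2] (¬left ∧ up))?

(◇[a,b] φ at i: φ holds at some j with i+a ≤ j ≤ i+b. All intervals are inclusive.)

Evaluate at each i in [0,3]:
  i=0: ✗ (none in [0,1])
  i=1: ✗ (none in [1,2])
  i=2: ✗ (none in [2,3])
  i=3: ✓ (witness j=4)
Positions where it holds: {3} → 1.

1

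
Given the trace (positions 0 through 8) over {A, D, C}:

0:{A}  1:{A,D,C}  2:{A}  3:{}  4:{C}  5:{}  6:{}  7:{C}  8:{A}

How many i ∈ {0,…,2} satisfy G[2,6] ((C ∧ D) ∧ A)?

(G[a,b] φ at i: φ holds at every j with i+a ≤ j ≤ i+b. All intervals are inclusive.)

0

Evaluate at each i in [0,2]:
  i=0: ✗ (fails at j=2)
  i=1: ✗ (fails at j=3)
  i=2: ✗ (fails at j=4)
Positions where it holds: {} → 0.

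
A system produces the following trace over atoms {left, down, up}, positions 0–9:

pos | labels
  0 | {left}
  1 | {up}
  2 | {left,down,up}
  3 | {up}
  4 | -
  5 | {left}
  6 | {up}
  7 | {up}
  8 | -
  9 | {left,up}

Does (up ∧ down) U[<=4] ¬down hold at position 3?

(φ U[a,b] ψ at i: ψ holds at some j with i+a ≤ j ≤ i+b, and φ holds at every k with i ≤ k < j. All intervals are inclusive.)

Need some j in [3,7] with ¬down, and (up ∧ down) at every k in [3,j-1].
  j=3: ¬down holds; no prefix to check → satisfied.

Holds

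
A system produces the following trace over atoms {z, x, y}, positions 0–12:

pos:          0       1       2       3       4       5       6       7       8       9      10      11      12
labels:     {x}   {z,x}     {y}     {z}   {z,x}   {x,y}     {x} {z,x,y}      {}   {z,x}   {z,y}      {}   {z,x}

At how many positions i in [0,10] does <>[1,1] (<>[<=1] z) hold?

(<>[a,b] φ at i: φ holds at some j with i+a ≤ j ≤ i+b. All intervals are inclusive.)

10

Evaluate at each i in [0,10]:
  i=0: ✓ (witness j=1)
  i=1: ✓ (witness j=2)
  i=2: ✓ (witness j=3)
  i=3: ✓ (witness j=4)
  i=4: ✗ (none in [5,5])
  i=5: ✓ (witness j=6)
  i=6: ✓ (witness j=7)
  i=7: ✓ (witness j=8)
  i=8: ✓ (witness j=9)
  i=9: ✓ (witness j=10)
  i=10: ✓ (witness j=11)
Positions where it holds: {0, 1, 2, 3, 5, 6, 7, 8, 9, 10} → 10.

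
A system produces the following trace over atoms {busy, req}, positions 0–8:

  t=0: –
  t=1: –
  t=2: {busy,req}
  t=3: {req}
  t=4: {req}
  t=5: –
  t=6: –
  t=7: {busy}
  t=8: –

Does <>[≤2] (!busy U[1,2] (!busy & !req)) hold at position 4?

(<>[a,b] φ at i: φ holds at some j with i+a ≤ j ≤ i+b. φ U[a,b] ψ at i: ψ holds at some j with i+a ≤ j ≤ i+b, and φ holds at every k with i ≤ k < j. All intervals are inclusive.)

True

Check (!busy U[1,2] (!busy & !req)) at each j in [4,6]:
  j=4: holds
  j=5: holds
  j=6: fails
Found at j=4 → formula holds.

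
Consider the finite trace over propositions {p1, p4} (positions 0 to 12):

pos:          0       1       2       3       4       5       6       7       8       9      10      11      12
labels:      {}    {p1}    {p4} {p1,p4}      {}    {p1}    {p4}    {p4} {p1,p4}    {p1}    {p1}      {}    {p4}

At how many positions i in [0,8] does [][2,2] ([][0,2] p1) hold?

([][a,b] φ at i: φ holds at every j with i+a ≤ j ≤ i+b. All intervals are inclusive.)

Evaluate at each i in [0,8]:
  i=0: ✗ (fails at j=2)
  i=1: ✗ (fails at j=3)
  i=2: ✗ (fails at j=4)
  i=3: ✗ (fails at j=5)
  i=4: ✗ (fails at j=6)
  i=5: ✗ (fails at j=7)
  i=6: ✓ (all of [8,8])
  i=7: ✗ (fails at j=9)
  i=8: ✗ (fails at j=10)
Positions where it holds: {6} → 1.

1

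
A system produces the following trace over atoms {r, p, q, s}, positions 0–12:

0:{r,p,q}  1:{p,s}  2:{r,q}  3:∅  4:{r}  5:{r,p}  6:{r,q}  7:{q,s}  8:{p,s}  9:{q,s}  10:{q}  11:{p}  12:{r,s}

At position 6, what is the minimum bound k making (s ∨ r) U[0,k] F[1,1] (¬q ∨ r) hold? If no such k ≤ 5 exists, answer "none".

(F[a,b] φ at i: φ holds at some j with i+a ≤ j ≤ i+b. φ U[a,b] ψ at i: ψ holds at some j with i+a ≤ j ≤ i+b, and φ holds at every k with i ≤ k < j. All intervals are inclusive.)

1

Need earliest j ≥ 6 with F[1,1] (¬q ∨ r), and (s ∨ r) at every k in [6,j-1].
  j=6: rhs fails.
  j=7: rhs holds; lhs holds on [6,6]. k = 1.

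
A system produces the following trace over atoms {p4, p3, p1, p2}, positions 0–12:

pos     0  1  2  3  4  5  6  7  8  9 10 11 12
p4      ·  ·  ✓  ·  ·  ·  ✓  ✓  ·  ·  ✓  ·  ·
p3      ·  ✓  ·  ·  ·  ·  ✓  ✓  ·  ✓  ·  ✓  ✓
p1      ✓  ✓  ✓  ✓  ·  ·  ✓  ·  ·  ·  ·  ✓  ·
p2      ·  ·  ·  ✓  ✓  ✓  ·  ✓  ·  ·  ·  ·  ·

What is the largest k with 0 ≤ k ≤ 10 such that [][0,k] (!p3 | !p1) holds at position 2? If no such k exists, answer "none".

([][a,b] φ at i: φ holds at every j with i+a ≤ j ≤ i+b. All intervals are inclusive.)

3

(!p3 | !p1) must hold from j=2 onward; find where it first fails.
  j=2: holds
  j=3: holds
  j=4: holds
  j=5: holds
  j=6: fails
Holds on [2,5], so largest k = 3.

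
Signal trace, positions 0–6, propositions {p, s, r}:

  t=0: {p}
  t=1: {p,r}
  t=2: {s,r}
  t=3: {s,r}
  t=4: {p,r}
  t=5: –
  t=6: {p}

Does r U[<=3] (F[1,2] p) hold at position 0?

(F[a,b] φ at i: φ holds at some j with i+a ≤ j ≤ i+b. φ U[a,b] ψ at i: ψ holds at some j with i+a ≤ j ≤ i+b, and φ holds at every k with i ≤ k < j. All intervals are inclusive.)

True

Need some j in [0,3] with F[1,2] p, and r at every k in [0,j-1].
  j=0: F[1,2] p holds; no prefix to check → satisfied.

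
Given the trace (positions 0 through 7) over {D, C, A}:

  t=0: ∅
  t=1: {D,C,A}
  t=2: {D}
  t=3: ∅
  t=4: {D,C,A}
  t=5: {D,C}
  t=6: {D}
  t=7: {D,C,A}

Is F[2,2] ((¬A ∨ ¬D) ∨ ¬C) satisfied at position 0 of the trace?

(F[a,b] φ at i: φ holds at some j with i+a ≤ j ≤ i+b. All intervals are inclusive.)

Holds

Check ((¬A ∨ ¬D) ∨ ¬C) at each j in [2,2]:
  j=2: true
Found at j=2 → formula holds.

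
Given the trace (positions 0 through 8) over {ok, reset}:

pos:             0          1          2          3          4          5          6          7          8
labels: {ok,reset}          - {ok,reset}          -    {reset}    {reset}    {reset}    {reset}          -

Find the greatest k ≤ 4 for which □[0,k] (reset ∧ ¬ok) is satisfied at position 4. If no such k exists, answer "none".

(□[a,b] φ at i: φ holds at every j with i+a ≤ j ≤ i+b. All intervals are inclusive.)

3

(reset ∧ ¬ok) must hold from j=4 onward; find where it first fails.
  j=4: holds
  j=5: holds
  j=6: holds
  j=7: holds
  j=8: fails
Holds on [4,7], so largest k = 3.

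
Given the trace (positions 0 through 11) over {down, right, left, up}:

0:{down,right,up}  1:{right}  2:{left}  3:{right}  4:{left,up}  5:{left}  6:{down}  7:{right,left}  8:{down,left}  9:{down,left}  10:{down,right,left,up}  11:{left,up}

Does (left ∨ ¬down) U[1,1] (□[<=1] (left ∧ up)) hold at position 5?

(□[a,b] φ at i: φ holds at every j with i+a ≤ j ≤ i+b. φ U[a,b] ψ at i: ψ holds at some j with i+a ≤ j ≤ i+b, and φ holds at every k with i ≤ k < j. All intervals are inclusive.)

False

Need some j in [6,6] with □[<=1] (left ∧ up), and (left ∨ ¬down) at every k in [5,j-1].
  j=6: □[<=1] (left ∧ up) — fails at 6.
No j in the window works → until fails.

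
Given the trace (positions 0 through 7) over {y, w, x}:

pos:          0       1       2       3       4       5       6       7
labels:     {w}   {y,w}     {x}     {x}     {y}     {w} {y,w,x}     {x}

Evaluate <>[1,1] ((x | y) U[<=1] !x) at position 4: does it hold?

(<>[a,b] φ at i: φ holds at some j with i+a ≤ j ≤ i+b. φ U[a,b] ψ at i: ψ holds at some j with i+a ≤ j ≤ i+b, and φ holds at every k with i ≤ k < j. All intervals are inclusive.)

Check ((x | y) U[<=1] !x) at each j in [5,5]:
  j=5: holds
Found at j=5 → formula holds.

True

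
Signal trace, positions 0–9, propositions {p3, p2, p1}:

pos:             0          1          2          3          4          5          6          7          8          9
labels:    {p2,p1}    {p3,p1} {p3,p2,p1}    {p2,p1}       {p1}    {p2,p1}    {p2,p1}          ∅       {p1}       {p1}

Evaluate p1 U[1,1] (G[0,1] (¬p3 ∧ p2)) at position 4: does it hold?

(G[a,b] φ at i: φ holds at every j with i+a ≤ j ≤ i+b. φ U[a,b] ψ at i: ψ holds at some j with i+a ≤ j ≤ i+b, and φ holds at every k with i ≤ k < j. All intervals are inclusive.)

Holds

Need some j in [5,5] with G[0,1] (¬p3 ∧ p2), and p1 at every k in [4,j-1].
  j=5: G[0,1] (¬p3 ∧ p2) holds; p1 holds at every k in [4,4] → satisfied.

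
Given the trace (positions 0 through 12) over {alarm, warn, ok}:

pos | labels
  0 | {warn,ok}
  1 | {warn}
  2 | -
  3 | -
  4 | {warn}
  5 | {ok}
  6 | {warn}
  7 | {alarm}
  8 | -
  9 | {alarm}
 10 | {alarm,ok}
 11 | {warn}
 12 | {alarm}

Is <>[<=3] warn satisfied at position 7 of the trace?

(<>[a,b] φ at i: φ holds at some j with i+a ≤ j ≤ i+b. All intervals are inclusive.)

Does not hold

Check warn at each j in [7,10]:
  j=7: false
  j=8: false
  j=9: false
  j=10: false
No position in the window satisfies it → formula fails.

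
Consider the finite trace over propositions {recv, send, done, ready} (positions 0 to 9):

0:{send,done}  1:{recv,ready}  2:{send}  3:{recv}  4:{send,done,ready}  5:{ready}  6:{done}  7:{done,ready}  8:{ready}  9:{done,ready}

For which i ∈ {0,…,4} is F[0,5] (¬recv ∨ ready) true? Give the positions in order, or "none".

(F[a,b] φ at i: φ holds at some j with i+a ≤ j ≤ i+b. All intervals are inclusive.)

Evaluate at each i in [0,4]:
  i=0: ✓ (witness j=0)
  i=1: ✓ (witness j=1)
  i=2: ✓ (witness j=2)
  i=3: ✓ (witness j=4)
  i=4: ✓ (witness j=4)

0, 1, 2, 3, 4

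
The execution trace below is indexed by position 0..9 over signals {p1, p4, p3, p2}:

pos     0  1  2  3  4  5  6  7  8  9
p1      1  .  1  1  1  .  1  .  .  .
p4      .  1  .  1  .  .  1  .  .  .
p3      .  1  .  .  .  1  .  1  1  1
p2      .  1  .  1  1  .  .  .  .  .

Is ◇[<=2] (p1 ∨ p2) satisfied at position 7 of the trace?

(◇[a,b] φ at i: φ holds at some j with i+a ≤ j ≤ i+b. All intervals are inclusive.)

Check (p1 ∨ p2) at each j in [7,9]:
  j=7: false
  j=8: false
  j=9: false
No position in the window satisfies it → formula fails.

False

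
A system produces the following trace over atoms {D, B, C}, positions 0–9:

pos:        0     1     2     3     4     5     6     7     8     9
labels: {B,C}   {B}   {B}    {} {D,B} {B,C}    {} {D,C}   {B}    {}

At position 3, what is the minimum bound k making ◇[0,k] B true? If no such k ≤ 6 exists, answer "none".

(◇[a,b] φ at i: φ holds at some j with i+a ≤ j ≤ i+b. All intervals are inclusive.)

Scan j = 3,4,… for B:
  j=3: fails
  j=4: holds
First hit at j=4, so smallest k = 4-3 = 1.

1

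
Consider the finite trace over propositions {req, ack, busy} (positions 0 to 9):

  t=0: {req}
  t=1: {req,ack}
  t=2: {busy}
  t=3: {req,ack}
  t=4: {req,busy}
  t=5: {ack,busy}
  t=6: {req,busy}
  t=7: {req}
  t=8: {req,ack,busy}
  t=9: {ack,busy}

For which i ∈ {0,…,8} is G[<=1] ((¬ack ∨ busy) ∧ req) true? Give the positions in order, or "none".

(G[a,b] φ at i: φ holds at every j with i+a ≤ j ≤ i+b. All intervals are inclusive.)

Evaluate at each i in [0,8]:
  i=0: ✗ (fails at j=1)
  i=1: ✗ (fails at j=1)
  i=2: ✗ (fails at j=2)
  i=3: ✗ (fails at j=3)
  i=4: ✗ (fails at j=5)
  i=5: ✗ (fails at j=5)
  i=6: ✓ (all of [6,7])
  i=7: ✓ (all of [7,8])
  i=8: ✗ (fails at j=9)

6, 7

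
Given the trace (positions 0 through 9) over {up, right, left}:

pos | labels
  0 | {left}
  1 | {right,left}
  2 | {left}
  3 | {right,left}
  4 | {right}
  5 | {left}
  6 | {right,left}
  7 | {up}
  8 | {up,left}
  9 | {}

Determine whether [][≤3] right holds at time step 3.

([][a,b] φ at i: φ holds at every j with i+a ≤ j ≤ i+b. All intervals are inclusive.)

Check right at every j in [3,6]:
  j=3: true
  j=4: true
  j=5: false
  j=6: true
Fails at j=5 → formula fails.

Does not hold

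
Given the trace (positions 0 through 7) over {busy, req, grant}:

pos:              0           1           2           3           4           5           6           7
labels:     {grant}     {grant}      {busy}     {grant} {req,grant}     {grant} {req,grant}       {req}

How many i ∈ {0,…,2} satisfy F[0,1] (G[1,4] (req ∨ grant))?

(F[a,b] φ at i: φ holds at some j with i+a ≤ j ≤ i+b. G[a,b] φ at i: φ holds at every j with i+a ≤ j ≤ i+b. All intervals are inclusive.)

2

Evaluate at each i in [0,2]:
  i=0: ✗ (none in [0,1])
  i=1: ✓ (witness j=2)
  i=2: ✓ (witness j=2)
Positions where it holds: {1, 2} → 2.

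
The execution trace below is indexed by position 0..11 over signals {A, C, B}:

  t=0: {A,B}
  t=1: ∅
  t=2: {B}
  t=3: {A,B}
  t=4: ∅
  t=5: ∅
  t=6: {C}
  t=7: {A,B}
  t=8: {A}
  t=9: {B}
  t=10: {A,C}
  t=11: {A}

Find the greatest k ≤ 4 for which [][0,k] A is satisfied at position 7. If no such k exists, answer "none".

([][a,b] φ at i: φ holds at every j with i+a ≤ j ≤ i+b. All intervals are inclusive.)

A must hold from j=7 onward; find where it first fails.
  j=7: holds
  j=8: holds
  j=9: fails
Holds on [7,8], so largest k = 1.

1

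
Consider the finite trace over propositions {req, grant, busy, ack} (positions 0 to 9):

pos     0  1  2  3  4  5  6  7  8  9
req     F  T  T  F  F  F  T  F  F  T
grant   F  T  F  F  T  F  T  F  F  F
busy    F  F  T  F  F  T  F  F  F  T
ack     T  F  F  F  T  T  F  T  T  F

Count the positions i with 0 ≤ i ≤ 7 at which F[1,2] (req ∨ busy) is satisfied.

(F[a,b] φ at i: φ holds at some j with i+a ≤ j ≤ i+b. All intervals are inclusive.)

Evaluate at each i in [0,7]:
  i=0: ✓ (witness j=1)
  i=1: ✓ (witness j=2)
  i=2: ✗ (none in [3,4])
  i=3: ✓ (witness j=5)
  i=4: ✓ (witness j=5)
  i=5: ✓ (witness j=6)
  i=6: ✗ (none in [7,8])
  i=7: ✓ (witness j=9)
Positions where it holds: {0, 1, 3, 4, 5, 7} → 6.

6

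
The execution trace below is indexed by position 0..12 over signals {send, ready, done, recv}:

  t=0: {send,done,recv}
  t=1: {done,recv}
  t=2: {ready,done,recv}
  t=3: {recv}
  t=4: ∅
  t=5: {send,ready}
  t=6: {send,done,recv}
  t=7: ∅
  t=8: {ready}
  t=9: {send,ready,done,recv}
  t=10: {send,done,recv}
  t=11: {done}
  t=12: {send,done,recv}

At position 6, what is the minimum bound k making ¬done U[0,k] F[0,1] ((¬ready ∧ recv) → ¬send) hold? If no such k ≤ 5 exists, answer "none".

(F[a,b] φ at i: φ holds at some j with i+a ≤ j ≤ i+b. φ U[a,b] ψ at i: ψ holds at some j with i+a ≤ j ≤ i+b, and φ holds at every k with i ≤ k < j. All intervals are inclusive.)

0

Need earliest j ≥ 6 with F[0,1] ((¬ready ∧ recv) → ¬send), and ¬done at every k in [6,j-1].
  j=6: rhs holds (empty prefix). k = 0.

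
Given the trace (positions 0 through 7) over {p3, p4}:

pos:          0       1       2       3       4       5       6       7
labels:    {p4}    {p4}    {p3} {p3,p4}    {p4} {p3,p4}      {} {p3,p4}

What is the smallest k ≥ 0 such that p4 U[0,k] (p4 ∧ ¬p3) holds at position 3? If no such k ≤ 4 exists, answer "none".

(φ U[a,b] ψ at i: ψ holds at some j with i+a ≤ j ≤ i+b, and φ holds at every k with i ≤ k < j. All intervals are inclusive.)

1

Need earliest j ≥ 3 with (p4 ∧ ¬p3), and p4 at every k in [3,j-1].
  j=3: rhs fails.
  j=4: rhs holds; lhs holds on [3,3]. k = 1.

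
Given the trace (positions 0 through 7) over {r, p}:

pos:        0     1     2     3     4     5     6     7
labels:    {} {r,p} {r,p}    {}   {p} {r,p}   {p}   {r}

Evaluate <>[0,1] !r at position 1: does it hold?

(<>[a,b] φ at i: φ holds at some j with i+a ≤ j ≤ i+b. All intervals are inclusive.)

False

Check !r at each j in [1,2]:
  j=1: false
  j=2: false
No position in the window satisfies it → formula fails.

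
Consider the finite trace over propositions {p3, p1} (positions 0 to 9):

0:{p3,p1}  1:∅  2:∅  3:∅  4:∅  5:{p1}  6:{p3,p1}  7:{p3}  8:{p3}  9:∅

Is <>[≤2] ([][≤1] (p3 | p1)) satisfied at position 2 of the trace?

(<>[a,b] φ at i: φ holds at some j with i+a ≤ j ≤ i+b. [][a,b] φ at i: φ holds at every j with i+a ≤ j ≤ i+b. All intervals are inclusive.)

No

Check [][≤1] (p3 | p1) at each j in [2,4]:
  j=2: fails at 2
  j=3: fails at 3
  j=4: fails at 4
No position in the window satisfies it → formula fails.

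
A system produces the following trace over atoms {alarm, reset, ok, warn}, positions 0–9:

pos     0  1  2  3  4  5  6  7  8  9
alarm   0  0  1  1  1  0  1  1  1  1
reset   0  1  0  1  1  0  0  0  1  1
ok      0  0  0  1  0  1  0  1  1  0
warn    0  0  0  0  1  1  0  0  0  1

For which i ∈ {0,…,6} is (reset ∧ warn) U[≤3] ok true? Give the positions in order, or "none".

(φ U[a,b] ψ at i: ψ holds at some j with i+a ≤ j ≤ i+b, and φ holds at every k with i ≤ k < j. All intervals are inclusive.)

3, 4, 5

Evaluate at each i in [0,6]:
  i=0: ✗ (lhs fails at k=0 before rhs at j=3)
  i=1: ✗ (lhs fails at k=1 before rhs at j=3)
  i=2: ✗ (lhs fails at k=2 before rhs at j=3)
  i=3: ✓ (rhs at j=3)
  i=4: ✓ (rhs at j=5; lhs holds on [4,4])
  i=5: ✓ (rhs at j=5)
  i=6: ✗ (lhs fails at k=6 before rhs at j=7)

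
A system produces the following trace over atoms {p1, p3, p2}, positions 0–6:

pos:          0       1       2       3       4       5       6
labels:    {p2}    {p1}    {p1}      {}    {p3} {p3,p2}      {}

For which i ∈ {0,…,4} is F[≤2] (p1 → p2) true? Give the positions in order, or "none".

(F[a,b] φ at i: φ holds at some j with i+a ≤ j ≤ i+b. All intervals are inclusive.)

Evaluate at each i in [0,4]:
  i=0: ✓ (witness j=0)
  i=1: ✓ (witness j=3)
  i=2: ✓ (witness j=3)
  i=3: ✓ (witness j=3)
  i=4: ✓ (witness j=4)

0, 1, 2, 3, 4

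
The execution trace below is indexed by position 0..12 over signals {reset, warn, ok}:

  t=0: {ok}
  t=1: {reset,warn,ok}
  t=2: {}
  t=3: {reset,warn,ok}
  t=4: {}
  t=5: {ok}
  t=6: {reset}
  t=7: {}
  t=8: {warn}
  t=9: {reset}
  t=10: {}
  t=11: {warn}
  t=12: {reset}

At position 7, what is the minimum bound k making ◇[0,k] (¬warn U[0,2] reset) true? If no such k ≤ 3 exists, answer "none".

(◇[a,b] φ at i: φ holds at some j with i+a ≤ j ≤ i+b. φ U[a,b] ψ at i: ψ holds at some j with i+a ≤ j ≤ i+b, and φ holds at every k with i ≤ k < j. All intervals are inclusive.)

2

Scan j = 7,8,… for (¬warn U[0,2] reset):
  j=7: fails
  j=8: fails
  j=9: holds
First hit at j=9, so smallest k = 9-7 = 2.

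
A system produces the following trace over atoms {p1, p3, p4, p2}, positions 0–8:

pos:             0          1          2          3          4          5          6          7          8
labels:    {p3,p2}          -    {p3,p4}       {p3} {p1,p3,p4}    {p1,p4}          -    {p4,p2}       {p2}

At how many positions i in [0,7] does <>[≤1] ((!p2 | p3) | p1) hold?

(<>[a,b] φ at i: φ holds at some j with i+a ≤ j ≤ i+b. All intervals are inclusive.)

7

Evaluate at each i in [0,7]:
  i=0: ✓ (witness j=0)
  i=1: ✓ (witness j=1)
  i=2: ✓ (witness j=2)
  i=3: ✓ (witness j=3)
  i=4: ✓ (witness j=4)
  i=5: ✓ (witness j=5)
  i=6: ✓ (witness j=6)
  i=7: ✗ (none in [7,8])
Positions where it holds: {0, 1, 2, 3, 4, 5, 6} → 7.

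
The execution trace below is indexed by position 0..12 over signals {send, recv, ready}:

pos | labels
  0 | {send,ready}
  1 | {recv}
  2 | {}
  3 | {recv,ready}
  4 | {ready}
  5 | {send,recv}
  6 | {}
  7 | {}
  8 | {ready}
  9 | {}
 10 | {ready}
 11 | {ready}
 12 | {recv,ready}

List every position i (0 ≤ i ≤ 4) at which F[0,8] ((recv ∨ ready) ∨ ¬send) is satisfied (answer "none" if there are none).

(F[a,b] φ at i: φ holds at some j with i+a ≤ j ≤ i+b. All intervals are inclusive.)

0, 1, 2, 3, 4

Evaluate at each i in [0,4]:
  i=0: ✓ (witness j=0)
  i=1: ✓ (witness j=1)
  i=2: ✓ (witness j=2)
  i=3: ✓ (witness j=3)
  i=4: ✓ (witness j=4)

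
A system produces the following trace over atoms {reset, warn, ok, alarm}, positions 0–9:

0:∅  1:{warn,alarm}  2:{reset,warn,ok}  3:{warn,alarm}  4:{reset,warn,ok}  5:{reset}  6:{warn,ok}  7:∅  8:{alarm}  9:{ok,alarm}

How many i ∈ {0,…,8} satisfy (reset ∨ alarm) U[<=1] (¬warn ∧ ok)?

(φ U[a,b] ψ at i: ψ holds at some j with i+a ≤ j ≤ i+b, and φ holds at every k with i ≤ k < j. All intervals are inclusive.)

1

Evaluate at each i in [0,8]:
  i=0: ✗ (no rhs in [0,1])
  i=1: ✗ (no rhs in [1,2])
  i=2: ✗ (no rhs in [2,3])
  i=3: ✗ (no rhs in [3,4])
  i=4: ✗ (no rhs in [4,5])
  i=5: ✗ (no rhs in [5,6])
  i=6: ✗ (no rhs in [6,7])
  i=7: ✗ (no rhs in [7,8])
  i=8: ✓ (rhs at j=9; lhs holds on [8,8])
Positions where it holds: {8} → 1.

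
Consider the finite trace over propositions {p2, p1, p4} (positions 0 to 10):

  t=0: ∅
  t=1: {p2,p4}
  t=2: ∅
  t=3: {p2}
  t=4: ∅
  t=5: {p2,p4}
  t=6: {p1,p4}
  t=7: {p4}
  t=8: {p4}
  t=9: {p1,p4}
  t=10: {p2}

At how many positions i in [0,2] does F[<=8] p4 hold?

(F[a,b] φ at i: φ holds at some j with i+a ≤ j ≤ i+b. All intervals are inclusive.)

Evaluate at each i in [0,2]:
  i=0: ✓ (witness j=1)
  i=1: ✓ (witness j=1)
  i=2: ✓ (witness j=5)
Positions where it holds: {0, 1, 2} → 3.

3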